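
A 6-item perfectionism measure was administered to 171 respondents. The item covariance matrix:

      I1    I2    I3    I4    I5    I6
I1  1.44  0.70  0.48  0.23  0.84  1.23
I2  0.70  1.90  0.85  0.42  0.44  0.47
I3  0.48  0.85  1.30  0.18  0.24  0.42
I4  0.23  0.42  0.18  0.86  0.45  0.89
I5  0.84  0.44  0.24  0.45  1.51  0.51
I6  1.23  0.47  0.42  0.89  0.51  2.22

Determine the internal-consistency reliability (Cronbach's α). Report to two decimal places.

Σσ²ᵢ = 1.44 + 1.90 + 1.30 + 0.86 + 1.51 + 2.22 = 9.23
Sum of the distinct covariances = 8.35
Var(T) = 9.23 + 2 × 8.35 = 25.93
α = (k/(k−1))·(1 − Σσ²ᵢ/Var(T)) = (6/5)·(1 − 9.23/25.93) = 0.77

Cronbach's α = 0.77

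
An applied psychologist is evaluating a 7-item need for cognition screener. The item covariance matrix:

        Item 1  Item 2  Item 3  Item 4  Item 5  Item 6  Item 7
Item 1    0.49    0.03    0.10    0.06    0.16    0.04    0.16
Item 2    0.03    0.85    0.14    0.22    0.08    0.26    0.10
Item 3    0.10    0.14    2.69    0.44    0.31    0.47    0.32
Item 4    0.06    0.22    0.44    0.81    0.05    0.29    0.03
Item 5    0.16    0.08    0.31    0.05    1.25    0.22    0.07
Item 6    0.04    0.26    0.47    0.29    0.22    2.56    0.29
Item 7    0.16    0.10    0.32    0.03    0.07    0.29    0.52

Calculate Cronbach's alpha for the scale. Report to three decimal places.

sum of item variances = 0.49 + 0.85 + 2.69 + 0.81 + 1.25 + 2.56 + 0.52 = 9.17
Sum of off-diagonal covariances = 3.84
σ²_total = 9.17 + 2 × 3.84 = 16.85
α = (k/(k−1))·(1 − sum of item variances/σ²_total) = (7/6)·(1 − 9.17/16.85) = 0.532

α = 0.532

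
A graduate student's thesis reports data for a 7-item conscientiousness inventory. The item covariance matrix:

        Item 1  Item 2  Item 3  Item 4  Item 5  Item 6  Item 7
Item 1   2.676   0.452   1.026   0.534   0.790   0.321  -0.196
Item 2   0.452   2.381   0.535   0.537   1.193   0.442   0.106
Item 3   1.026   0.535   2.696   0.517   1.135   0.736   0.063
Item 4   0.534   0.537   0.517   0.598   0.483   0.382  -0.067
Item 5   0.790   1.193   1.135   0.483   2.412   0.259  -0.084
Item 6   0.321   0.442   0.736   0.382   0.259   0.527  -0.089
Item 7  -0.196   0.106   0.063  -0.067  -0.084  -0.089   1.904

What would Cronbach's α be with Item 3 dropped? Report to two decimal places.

Remaining items: Item 1, Item 2, Item 4, Item 5, Item 6, Item 7 (k = 6).
sum of item variances = 2.676 + 2.381 + 0.598 + 2.412 + 0.527 + 1.904 = 10.498
total variance = 10.498 + 2 × 5.063 = 20.624
α (item deleted) = (6/5)·(1 − 10.498/20.624) = 0.59

Cronbach's α = 0.59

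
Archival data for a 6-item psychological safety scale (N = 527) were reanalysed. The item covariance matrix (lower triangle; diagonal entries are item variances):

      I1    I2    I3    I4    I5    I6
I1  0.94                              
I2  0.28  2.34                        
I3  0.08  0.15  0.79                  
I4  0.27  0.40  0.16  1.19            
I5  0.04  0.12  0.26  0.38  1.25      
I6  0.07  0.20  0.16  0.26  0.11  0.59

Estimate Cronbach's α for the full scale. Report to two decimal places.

Cronbach's α = 0.54

Σσᵢ² = 0.94 + 2.34 + 0.79 + 1.19 + 1.25 + 0.59 = 7.10
Sum of the distinct covariances = 2.94
σ²_T = 7.10 + 2 × 2.94 = 12.98
α = (k/(k−1))·(1 − Σσᵢ²/σ²_T) = (6/5)·(1 − 7.10/12.98) = 0.54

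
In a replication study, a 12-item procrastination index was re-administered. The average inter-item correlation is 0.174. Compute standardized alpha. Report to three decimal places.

standardized alpha = 0.717

Standardized α = k·r̄ / (1 + (k−1)·r̄) = 12 × 0.174 / (1 + 11 × 0.174)
  = 2.0880 / 2.9140 = 0.717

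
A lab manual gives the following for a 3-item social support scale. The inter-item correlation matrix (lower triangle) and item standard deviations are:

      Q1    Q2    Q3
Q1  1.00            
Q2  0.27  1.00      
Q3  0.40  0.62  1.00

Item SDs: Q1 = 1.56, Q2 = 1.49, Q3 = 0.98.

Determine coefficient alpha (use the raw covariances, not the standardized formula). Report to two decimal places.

coefficient alpha = 0.65

Σσ²ᵢ = 1.56² + 1.49² + 0.98² = 5.6141
Covariances σ_ij = r_ij · s_i · s_j:
  σ(Q1,Q2) = 0.27 × 1.56 × 1.49 = 0.6276
  σ(Q1,Q3) = 0.40 × 1.56 × 0.98 = 0.6115
  σ(Q2,Q3) = 0.62 × 1.49 × 0.98 = 0.9053
σ²_T = Σσ²ᵢ + 2·Σσ_ij = 5.6141 + 2 × 2.1444 = 9.9029
α = (3/2)·(1 − 5.6141/9.9029) = 0.65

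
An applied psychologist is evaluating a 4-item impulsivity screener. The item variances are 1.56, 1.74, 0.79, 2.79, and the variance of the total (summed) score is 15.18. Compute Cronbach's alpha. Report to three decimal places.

Σσ²ᵢ = 1.56 + 1.74 + 0.79 + 2.79 = 6.88
α = (k/(k−1))·(1 − Σσ²ᵢ/σ²_total) = (4/3)·(1 − 6.88/15.18) = 0.729

Cronbach's alpha = 0.729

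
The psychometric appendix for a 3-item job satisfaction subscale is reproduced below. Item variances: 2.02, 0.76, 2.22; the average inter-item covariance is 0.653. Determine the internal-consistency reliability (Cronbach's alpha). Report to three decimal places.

α = 0.659

Σσᵢ² = 2.02 + 0.76 + 2.22 = 5.00
Sum of the 3 distinct covariances = 3 × 0.653 = 1.959
Var(T) = Σσᵢ² + 2·Σcov = 5.00 + 2 × 1.959 = 8.918
α = (3/2)·(1 − 5.00/8.918) = 0.659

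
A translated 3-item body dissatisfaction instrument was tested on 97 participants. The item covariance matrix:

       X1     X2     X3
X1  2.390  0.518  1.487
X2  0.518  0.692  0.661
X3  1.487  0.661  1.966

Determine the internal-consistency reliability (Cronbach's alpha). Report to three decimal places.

Σσ²ᵢ = 2.390 + 0.692 + 1.966 = 5.048
Σ_{i<j} σ_ij = 2.666
σ²_total = 5.048 + 2 × 2.666 = 10.380
α = (k/(k−1))·(1 − Σσ²ᵢ/σ²_total) = (3/2)·(1 − 5.048/10.380) = 0.771

α = 0.771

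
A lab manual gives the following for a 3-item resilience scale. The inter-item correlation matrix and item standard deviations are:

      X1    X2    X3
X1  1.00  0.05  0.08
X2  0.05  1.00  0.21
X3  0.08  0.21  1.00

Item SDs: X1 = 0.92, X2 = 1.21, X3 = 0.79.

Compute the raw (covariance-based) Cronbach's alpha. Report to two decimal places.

α = 0.26

Σσ²ᵢ = 0.92² + 1.21² + 0.79² = 2.9346
Covariances σ_ij = r_ij · s_i · s_j:
  σ(X1,X2) = 0.05 × 0.92 × 1.21 = 0.0557
  σ(X1,X3) = 0.08 × 0.92 × 0.79 = 0.0581
  σ(X2,X3) = 0.21 × 1.21 × 0.79 = 0.2007
σ²_T = Σσ²ᵢ + 2·Σσ_ij = 2.9346 + 2 × 0.3145 = 3.5636
α = (3/2)·(1 − 2.9346/3.5636) = 0.26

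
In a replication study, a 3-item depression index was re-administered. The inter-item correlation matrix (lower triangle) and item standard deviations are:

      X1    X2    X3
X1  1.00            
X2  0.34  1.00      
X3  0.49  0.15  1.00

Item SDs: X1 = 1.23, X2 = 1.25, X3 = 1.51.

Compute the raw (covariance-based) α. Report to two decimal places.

Σσ²ᵢ = 1.23² + 1.25² + 1.51² = 5.3555
Covariances σ_ij = r_ij · s_i · s_j:
  σ(X1,X2) = 0.34 × 1.23 × 1.25 = 0.5228
  σ(X1,X3) = 0.49 × 1.23 × 1.51 = 0.9101
  σ(X2,X3) = 0.15 × 1.25 × 1.51 = 0.2831
σ²_T = Σσ²ᵢ + 2·Σσ_ij = 5.3555 + 2 × 1.7160 = 8.7875
α = (3/2)·(1 − 5.3555/8.7875) = 0.59

α = 0.59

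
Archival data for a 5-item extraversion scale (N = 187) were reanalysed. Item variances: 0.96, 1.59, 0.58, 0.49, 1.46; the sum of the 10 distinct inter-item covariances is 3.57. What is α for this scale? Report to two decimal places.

sum of item variances = 0.96 + 1.59 + 0.58 + 0.49 + 1.46 = 5.08
Sum of distinct covariances = 3.57
total variance = sum of item variances + 2·Σcov = 5.08 + 2 × 3.57 = 12.22
α = (5/4)·(1 − 5.08/12.22) = 0.73

α = 0.73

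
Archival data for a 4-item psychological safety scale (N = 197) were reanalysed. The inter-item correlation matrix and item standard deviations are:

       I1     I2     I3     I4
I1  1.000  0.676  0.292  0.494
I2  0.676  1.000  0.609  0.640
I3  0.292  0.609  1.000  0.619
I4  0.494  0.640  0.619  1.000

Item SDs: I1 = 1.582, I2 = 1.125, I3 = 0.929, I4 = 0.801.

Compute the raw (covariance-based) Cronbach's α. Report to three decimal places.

Σσ²ᵢ = 1.582² + 1.125² + 0.929² + 0.801² = 5.2730
Covariances σ_ij = r_ij · s_i · s_j:
  σ(I1,I2) = 0.676 × 1.582 × 1.125 = 1.2031
  σ(I1,I3) = 0.292 × 1.582 × 0.929 = 0.4291
  σ(I1,I4) = 0.494 × 1.582 × 0.801 = 0.6260
  σ(I2,I3) = 0.609 × 1.125 × 0.929 = 0.6365
  σ(I2,I4) = 0.640 × 1.125 × 0.801 = 0.5767
  σ(I3,I4) = 0.619 × 0.929 × 0.801 = 0.4606
σ²_T = Σσ²ᵢ + 2·Σσ_ij = 5.2730 + 2 × 3.9320 = 13.1370
α = (4/3)·(1 − 5.2730/13.1370) = 0.798

α = 0.798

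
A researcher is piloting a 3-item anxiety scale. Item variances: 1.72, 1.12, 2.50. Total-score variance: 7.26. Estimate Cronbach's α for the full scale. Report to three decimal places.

α = 0.397

sum of item variances = 1.72 + 1.12 + 2.50 = 5.34
α = (k/(k−1))·(1 − sum of item variances/total variance) = (3/2)·(1 − 5.34/7.26) = 0.397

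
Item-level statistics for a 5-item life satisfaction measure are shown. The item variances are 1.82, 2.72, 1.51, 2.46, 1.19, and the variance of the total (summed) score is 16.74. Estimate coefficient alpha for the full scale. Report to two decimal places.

ΣVar(i) = 1.82 + 2.72 + 1.51 + 2.46 + 1.19 = 9.70
α = (k/(k−1))·(1 − ΣVar(i)/σ²_T) = (5/4)·(1 − 9.70/16.74) = 0.53

coefficient alpha = 0.53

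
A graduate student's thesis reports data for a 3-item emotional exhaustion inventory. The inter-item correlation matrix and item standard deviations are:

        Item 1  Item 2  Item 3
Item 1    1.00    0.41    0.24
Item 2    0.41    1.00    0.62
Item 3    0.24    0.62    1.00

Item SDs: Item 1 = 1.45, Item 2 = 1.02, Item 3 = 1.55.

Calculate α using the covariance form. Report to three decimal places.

α = 0.651

Σσ²ᵢ = 1.45² + 1.02² + 1.55² = 5.5454
Covariances σ_ij = r_ij · s_i · s_j:
  σ(Item 1,Item 2) = 0.41 × 1.45 × 1.02 = 0.6064
  σ(Item 1,Item 3) = 0.24 × 1.45 × 1.55 = 0.5394
  σ(Item 2,Item 3) = 0.62 × 1.02 × 1.55 = 0.9802
σ²_T = Σσ²ᵢ + 2·Σσ_ij = 5.5454 + 2 × 2.1260 = 9.7974
α = (3/2)·(1 − 5.5454/9.7974) = 0.651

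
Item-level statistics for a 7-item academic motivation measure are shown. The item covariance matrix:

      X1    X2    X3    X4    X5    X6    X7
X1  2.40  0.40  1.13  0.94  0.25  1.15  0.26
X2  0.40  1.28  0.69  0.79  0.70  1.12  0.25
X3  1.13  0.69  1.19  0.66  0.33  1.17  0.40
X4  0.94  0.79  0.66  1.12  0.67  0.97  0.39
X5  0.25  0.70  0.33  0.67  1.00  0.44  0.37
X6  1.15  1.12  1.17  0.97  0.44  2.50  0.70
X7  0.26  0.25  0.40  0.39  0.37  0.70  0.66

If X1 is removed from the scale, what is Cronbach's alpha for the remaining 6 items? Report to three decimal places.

Remaining items: X2, X3, X4, X5, X6, X7 (k = 6).
ΣVar(i) = 1.28 + 1.19 + 1.12 + 1.00 + 2.50 + 0.66 = 7.75
σ²_total = 7.75 + 2 × 9.65 = 27.05
α (item deleted) = (6/5)·(1 − 7.75/27.05) = 0.856

Cronbach's alpha = 0.856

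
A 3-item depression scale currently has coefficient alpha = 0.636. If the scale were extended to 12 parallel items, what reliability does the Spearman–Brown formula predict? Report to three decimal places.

predicted reliability = 0.875

Length factor m = 12/3 = 4.0000
α' = m·α / (1 + (m−1)·α)
   = 12/3 × 0.636 / (1 + (12/3 − 1) × 0.636)
   = 2.5440 / 2.9080 = 0.875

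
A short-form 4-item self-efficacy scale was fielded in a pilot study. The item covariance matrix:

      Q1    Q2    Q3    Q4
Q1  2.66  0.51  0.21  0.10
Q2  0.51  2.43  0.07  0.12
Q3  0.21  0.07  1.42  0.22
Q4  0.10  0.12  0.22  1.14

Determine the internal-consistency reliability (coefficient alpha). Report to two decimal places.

coefficient alpha = 0.32

ΣVar(i) = 2.66 + 2.43 + 1.42 + 1.14 = 7.65
Sum of off-diagonal covariances = 1.23
σ²_T = 7.65 + 2 × 1.23 = 10.11
α = (k/(k−1))·(1 − ΣVar(i)/σ²_T) = (4/3)·(1 − 7.65/10.11) = 0.32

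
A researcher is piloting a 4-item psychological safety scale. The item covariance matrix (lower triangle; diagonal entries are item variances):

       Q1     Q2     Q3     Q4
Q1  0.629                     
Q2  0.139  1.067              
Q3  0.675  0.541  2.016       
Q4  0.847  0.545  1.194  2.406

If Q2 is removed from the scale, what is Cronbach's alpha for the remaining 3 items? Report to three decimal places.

α = 0.777

Remaining items: Q1, Q3, Q4 (k = 3).
Σσ²ᵢ = 0.629 + 2.016 + 2.406 = 5.051
σ²_total = 5.051 + 2 × 2.716 = 10.483
α (item deleted) = (3/2)·(1 − 5.051/10.483) = 0.777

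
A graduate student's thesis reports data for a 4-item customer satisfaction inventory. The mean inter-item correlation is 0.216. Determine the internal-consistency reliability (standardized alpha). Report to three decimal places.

Standardized α = k·r̄ / (1 + (k−1)·r̄) = 4 × 0.216 / (1 + 3 × 0.216)
  = 0.8640 / 1.6480 = 0.524

α = 0.524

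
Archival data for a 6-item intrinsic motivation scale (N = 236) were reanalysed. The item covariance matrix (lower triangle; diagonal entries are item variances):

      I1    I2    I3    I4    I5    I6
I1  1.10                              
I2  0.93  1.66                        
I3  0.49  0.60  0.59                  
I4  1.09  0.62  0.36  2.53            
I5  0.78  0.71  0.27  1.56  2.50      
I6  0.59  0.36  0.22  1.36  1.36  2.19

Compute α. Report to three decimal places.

Σσ²ᵢ = 1.10 + 1.66 + 0.59 + 2.53 + 2.50 + 2.19 = 10.57
Sum of off-diagonal covariances = 11.30
total variance = 10.57 + 2 × 11.30 = 33.17
α = (k/(k−1))·(1 − Σσ²ᵢ/total variance) = (6/5)·(1 − 10.57/33.17) = 0.818

α = 0.818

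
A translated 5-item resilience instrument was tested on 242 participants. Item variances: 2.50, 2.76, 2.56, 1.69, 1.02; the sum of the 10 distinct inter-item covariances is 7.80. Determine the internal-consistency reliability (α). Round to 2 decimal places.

α = 0.75

Σσᵢ² = 2.50 + 2.76 + 2.56 + 1.69 + 1.02 = 10.53
Sum of distinct covariances = 7.80
σ²_T = Σσᵢ² + 2·Σcov = 10.53 + 2 × 7.80 = 26.13
α = (5/4)·(1 − 10.53/26.13) = 0.75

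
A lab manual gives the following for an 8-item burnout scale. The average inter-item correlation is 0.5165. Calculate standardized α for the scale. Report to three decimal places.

α = 0.895

Standardized α = k·r̄ / (1 + (k−1)·r̄) = 8 × 0.5165 / (1 + 7 × 0.5165)
  = 4.1320 / 4.6155 = 0.895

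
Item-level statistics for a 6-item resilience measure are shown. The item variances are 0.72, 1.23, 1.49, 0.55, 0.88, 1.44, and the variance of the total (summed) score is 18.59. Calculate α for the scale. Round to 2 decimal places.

ΣVar(i) = 0.72 + 1.23 + 1.49 + 0.55 + 0.88 + 1.44 = 6.31
α = (k/(k−1))·(1 − ΣVar(i)/total variance) = (6/5)·(1 − 6.31/18.59) = 0.79

α = 0.79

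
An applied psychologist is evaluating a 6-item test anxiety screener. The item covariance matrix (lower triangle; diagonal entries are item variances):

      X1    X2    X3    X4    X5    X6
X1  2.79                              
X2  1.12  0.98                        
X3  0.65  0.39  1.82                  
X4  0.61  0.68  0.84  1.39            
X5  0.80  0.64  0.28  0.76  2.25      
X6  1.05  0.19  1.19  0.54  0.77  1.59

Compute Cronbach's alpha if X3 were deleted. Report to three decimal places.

Cronbach's alpha = 0.768

Remaining items: X1, X2, X4, X5, X6 (k = 5).
Σσᵢ² = 2.79 + 0.98 + 1.39 + 2.25 + 1.59 = 9.00
σ²_total = 9.00 + 2 × 7.16 = 23.32
α (item deleted) = (5/4)·(1 − 9.00/23.32) = 0.768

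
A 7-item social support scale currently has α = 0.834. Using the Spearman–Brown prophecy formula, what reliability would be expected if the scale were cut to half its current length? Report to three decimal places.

predicted reliability = 0.715

Length factor m = 1/2
α' = m·α / (1 − (1−m)·α)
   = 1/2 × 0.834 / (1 − (1 − 1/2) × 0.834)
   = 0.4170 / 0.5830 = 0.715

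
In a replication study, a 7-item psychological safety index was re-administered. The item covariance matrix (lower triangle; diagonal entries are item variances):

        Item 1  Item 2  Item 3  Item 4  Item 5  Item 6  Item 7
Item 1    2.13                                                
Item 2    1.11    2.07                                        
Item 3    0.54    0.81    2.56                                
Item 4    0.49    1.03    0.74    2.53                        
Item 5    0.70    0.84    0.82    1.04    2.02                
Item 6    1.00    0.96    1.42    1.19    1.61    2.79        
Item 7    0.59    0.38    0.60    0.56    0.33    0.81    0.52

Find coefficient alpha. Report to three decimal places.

coefficient alpha = 0.824

ΣVar(i) = 2.13 + 2.07 + 2.56 + 2.53 + 2.02 + 2.79 + 0.52 = 14.62
Sum of off-diagonal covariances = 17.57
σ²_T = 14.62 + 2 × 17.57 = 49.76
α = (k/(k−1))·(1 − ΣVar(i)/σ²_T) = (7/6)·(1 − 14.62/49.76) = 0.824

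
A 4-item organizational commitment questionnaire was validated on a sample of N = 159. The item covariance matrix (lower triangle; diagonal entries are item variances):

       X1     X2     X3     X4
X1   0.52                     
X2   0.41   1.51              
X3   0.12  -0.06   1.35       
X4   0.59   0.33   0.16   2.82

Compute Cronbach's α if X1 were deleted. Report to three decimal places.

α = 0.197

Remaining items: X2, X3, X4 (k = 3).
Σσᵢ² = 1.51 + 1.35 + 2.82 = 5.68
Var(T) = 5.68 + 2 × 0.43 = 6.54
α (item deleted) = (3/2)·(1 − 5.68/6.54) = 0.197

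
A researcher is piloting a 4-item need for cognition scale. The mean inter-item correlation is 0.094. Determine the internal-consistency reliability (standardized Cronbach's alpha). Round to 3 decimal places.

α = 0.293

Standardized α = k·r̄ / (1 + (k−1)·r̄) = 4 × 0.094 / (1 + 3 × 0.094)
  = 0.3760 / 1.2820 = 0.293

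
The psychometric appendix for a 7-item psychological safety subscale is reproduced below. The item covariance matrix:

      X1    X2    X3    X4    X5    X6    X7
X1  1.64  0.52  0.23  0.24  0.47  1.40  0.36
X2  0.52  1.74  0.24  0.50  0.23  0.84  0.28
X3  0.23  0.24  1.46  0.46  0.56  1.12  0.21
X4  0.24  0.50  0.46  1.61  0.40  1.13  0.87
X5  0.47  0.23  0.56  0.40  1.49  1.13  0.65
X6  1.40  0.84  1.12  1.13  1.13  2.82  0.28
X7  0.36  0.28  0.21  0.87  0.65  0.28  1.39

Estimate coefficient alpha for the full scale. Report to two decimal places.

sum of item variances = 1.64 + 1.74 + 1.46 + 1.61 + 1.49 + 2.82 + 1.39 = 12.15
Σ_{i<j} σ_ij = 12.12
Var(T) = 12.15 + 2 × 12.12 = 36.39
α = (k/(k−1))·(1 − sum of item variances/Var(T)) = (7/6)·(1 − 12.15/36.39) = 0.78

α = 0.78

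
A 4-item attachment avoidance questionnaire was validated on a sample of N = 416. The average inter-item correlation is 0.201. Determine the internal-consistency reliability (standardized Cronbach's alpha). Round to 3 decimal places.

standardized Cronbach's alpha = 0.502

Standardized α = k·r̄ / (1 + (k−1)·r̄) = 4 × 0.201 / (1 + 3 × 0.201)
  = 0.8040 / 1.6030 = 0.502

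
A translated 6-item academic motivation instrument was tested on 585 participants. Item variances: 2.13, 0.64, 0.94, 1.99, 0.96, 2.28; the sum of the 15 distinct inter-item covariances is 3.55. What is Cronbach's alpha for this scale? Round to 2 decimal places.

Cronbach's alpha = 0.53

ΣVar(i) = 2.13 + 0.64 + 0.94 + 1.99 + 0.96 + 2.28 = 8.94
Sum of distinct covariances = 3.55
σ²_T = ΣVar(i) + 2·Σcov = 8.94 + 2 × 3.55 = 16.04
α = (6/5)·(1 − 8.94/16.04) = 0.53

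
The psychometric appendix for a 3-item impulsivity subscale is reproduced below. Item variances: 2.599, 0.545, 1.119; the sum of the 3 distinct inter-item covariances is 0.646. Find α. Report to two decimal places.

α = 0.35

ΣVar(i) = 2.599 + 0.545 + 1.119 = 4.263
Sum of distinct covariances = 0.646
Var(T) = ΣVar(i) + 2·Σcov = 4.263 + 2 × 0.646 = 5.555
α = (3/2)·(1 − 4.263/5.555) = 0.35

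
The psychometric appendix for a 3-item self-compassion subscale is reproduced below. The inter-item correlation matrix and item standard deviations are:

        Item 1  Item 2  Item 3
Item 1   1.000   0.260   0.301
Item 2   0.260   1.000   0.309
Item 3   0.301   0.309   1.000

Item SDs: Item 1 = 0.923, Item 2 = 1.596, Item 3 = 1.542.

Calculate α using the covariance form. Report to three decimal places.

Σσ²ᵢ = 0.923² + 1.596² + 1.542² = 5.7769
Covariances σ_ij = r_ij · s_i · s_j:
  σ(Item 1,Item 2) = 0.260 × 0.923 × 1.596 = 0.3830
  σ(Item 1,Item 3) = 0.301 × 0.923 × 1.542 = 0.4284
  σ(Item 2,Item 3) = 0.309 × 1.596 × 1.542 = 0.7605
σ²_T = Σσ²ᵢ + 2·Σσ_ij = 5.7769 + 2 × 1.5719 = 8.9207
α = (3/2)·(1 − 5.7769/8.9207) = 0.529

α = 0.529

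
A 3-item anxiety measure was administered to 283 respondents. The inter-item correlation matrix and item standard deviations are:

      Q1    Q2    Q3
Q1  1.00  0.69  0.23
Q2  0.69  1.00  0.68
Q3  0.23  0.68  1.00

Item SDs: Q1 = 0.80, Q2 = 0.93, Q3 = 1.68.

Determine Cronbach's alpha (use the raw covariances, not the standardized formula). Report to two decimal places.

Σσ²ᵢ = 0.80² + 0.93² + 1.68² = 4.3273
Covariances σ_ij = r_ij · s_i · s_j:
  σ(Q1,Q2) = 0.69 × 0.80 × 0.93 = 0.5134
  σ(Q1,Q3) = 0.23 × 0.80 × 1.68 = 0.3091
  σ(Q2,Q3) = 0.68 × 0.93 × 1.68 = 1.0624
σ²_T = Σσ²ᵢ + 2·Σσ_ij = 4.3273 + 2 × 1.8849 = 8.0971
α = (3/2)·(1 − 4.3273/8.0971) = 0.70

α = 0.70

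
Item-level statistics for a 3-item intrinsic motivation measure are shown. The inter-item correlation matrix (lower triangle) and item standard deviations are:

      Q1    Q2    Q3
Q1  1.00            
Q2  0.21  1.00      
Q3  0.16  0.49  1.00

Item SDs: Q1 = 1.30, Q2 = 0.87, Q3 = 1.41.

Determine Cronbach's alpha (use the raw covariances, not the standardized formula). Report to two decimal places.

Cronbach's alpha = 0.51

Σσ²ᵢ = 1.30² + 0.87² + 1.41² = 4.4350
Covariances σ_ij = r_ij · s_i · s_j:
  σ(Q1,Q2) = 0.21 × 1.30 × 0.87 = 0.2375
  σ(Q1,Q3) = 0.16 × 1.30 × 1.41 = 0.2933
  σ(Q2,Q3) = 0.49 × 0.87 × 1.41 = 0.6011
σ²_T = Σσ²ᵢ + 2·Σσ_ij = 4.4350 + 2 × 1.1319 = 6.6988
α = (3/2)·(1 − 4.4350/6.6988) = 0.51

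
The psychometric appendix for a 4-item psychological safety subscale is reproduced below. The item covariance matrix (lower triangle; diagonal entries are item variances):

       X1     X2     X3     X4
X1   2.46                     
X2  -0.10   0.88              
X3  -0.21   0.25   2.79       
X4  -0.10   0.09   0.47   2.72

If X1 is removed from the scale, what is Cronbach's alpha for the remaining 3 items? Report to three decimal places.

α = 0.303

Remaining items: X2, X3, X4 (k = 3).
sum of item variances = 0.88 + 2.79 + 2.72 = 6.39
σ²_T = 6.39 + 2 × 0.81 = 8.01
α (item deleted) = (3/2)·(1 − 6.39/8.01) = 0.303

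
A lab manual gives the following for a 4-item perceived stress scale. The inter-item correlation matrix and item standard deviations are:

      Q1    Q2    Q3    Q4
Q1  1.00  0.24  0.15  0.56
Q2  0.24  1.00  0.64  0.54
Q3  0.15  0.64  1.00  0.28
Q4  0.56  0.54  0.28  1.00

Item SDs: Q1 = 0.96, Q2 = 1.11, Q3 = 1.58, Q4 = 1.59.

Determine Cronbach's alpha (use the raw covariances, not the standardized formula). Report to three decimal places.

Σσ²ᵢ = 0.96² + 1.11² + 1.58² + 1.59² = 7.1782
Covariances σ_ij = r_ij · s_i · s_j:
  σ(Q1,Q2) = 0.24 × 0.96 × 1.11 = 0.2557
  σ(Q1,Q3) = 0.15 × 0.96 × 1.58 = 0.2275
  σ(Q1,Q4) = 0.56 × 0.96 × 1.59 = 0.8548
  σ(Q2,Q3) = 0.64 × 1.11 × 1.58 = 1.1224
  σ(Q2,Q4) = 0.54 × 1.11 × 1.59 = 0.9530
  σ(Q3,Q4) = 0.28 × 1.58 × 1.59 = 0.7034
σ²_T = Σσ²ᵢ + 2·Σσ_ij = 7.1782 + 2 × 4.1168 = 15.4118
α = (4/3)·(1 − 7.1782/15.4118) = 0.712

α = 0.712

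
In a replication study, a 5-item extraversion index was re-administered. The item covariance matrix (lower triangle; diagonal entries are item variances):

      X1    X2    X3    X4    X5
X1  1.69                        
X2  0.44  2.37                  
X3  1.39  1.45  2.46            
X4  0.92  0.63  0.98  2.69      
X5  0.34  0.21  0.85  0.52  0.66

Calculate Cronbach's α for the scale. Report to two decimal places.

Σσ²ᵢ = 1.69 + 2.37 + 2.46 + 2.69 + 0.66 = 9.87
Σ_{i<j} σ_ij = 7.73
total variance = 9.87 + 2 × 7.73 = 25.33
α = (k/(k−1))·(1 − Σσ²ᵢ/total variance) = (5/4)·(1 − 9.87/25.33) = 0.76

α = 0.76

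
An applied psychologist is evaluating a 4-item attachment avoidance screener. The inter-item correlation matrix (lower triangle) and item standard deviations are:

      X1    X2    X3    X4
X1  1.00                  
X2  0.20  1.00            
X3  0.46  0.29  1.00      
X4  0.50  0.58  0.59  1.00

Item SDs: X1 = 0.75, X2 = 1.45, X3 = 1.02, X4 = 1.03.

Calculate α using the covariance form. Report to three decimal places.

Σσ²ᵢ = 0.75² + 1.45² + 1.02² + 1.03² = 4.7663
Covariances σ_ij = r_ij · s_i · s_j:
  σ(X1,X2) = 0.20 × 0.75 × 1.45 = 0.2175
  σ(X1,X3) = 0.46 × 0.75 × 1.02 = 0.3519
  σ(X1,X4) = 0.50 × 0.75 × 1.03 = 0.3862
  σ(X2,X3) = 0.29 × 1.45 × 1.02 = 0.4289
  σ(X2,X4) = 0.58 × 1.45 × 1.03 = 0.8662
  σ(X3,X4) = 0.59 × 1.02 × 1.03 = 0.6199
σ²_T = Σσ²ᵢ + 2·Σσ_ij = 4.7663 + 2 × 2.8706 = 10.5075
α = (4/3)·(1 − 4.7663/10.5075) = 0.729

α = 0.729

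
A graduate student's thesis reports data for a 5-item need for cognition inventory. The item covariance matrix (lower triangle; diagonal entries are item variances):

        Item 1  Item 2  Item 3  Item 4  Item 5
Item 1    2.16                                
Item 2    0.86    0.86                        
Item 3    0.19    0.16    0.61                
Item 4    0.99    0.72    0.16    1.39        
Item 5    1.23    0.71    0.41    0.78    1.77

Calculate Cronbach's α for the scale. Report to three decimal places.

Σσᵢ² = 2.16 + 0.86 + 0.61 + 1.39 + 1.77 = 6.79
Sum of off-diagonal covariances = 6.21
total variance = 6.79 + 2 × 6.21 = 19.21
α = (k/(k−1))·(1 − Σσᵢ²/total variance) = (5/4)·(1 − 6.79/19.21) = 0.808

α = 0.808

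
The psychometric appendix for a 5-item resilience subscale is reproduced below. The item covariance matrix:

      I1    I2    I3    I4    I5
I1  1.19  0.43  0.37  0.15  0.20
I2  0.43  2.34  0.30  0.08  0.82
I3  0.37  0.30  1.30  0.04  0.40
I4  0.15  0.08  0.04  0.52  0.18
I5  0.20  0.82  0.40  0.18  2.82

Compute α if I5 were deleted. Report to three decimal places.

α = 0.452

Remaining items: I1, I2, I3, I4 (k = 4).
sum of item variances = 1.19 + 2.34 + 1.30 + 0.52 = 5.35
total variance = 5.35 + 2 × 1.37 = 8.09
α (item deleted) = (4/3)·(1 − 5.35/8.09) = 0.452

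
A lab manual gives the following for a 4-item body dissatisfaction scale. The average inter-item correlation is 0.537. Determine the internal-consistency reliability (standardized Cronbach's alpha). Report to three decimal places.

α = 0.823

Standardized α = k·r̄ / (1 + (k−1)·r̄) = 4 × 0.537 / (1 + 3 × 0.537)
  = 2.1480 / 2.6110 = 0.823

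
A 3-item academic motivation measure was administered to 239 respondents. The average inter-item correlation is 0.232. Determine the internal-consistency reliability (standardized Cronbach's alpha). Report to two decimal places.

α = 0.48

Standardized α = k·r̄ / (1 + (k−1)·r̄) = 3 × 0.232 / (1 + 2 × 0.232)
  = 0.6960 / 1.4640 = 0.48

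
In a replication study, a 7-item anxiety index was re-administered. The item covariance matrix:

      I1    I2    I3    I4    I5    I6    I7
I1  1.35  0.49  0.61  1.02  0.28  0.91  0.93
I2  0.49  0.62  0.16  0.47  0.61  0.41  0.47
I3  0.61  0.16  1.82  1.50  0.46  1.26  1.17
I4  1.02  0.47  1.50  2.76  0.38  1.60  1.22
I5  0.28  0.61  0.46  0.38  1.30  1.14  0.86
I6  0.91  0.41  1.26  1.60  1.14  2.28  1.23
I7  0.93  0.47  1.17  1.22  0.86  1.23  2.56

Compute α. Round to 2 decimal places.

sum of item variances = 1.35 + 0.62 + 1.82 + 2.76 + 1.30 + 2.28 + 2.56 = 12.69
Sum of the distinct covariances = 17.18
σ²_total = 12.69 + 2 × 17.18 = 47.05
α = (k/(k−1))·(1 − sum of item variances/σ²_total) = (7/6)·(1 − 12.69/47.05) = 0.85

α = 0.85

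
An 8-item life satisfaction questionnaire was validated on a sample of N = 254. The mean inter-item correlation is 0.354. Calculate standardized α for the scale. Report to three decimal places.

standardized α = 0.814

Standardized α = k·r̄ / (1 + (k−1)·r̄) = 8 × 0.354 / (1 + 7 × 0.354)
  = 2.8320 / 3.4780 = 0.814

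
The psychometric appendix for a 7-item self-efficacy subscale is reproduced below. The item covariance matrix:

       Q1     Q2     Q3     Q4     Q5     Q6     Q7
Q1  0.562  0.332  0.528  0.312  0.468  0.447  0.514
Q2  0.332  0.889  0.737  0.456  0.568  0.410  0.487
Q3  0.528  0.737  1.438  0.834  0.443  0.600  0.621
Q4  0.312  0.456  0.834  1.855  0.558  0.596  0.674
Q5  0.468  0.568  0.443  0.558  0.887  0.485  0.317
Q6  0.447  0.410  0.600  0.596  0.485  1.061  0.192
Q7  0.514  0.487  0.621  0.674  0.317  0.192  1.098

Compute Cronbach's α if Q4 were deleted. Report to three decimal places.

Remaining items: Q1, Q2, Q3, Q5, Q6, Q7 (k = 6).
Σσ²ᵢ = 0.562 + 0.889 + 1.438 + 0.887 + 1.061 + 1.098 = 5.935
Var(T) = 5.935 + 2 × 7.149 = 20.233
α (item deleted) = (6/5)·(1 − 5.935/20.233) = 0.848

α = 0.848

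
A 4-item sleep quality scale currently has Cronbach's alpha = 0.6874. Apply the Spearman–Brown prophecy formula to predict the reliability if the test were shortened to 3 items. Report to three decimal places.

predicted reliability = 0.623

Length factor m = 3/4 = 0.7500
α' = m·α / (1 − (1−m)·α)
   = 3/4 × 0.6874 / (1 − (1 − 3/4) × 0.6874)
   = 0.5155 / 0.8281 = 0.623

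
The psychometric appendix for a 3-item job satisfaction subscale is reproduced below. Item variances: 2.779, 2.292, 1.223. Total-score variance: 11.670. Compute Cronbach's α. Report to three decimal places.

α = 0.691

ΣVar(i) = 2.779 + 2.292 + 1.223 = 6.294
α = (k/(k−1))·(1 − ΣVar(i)/total variance) = (3/2)·(1 − 6.294/11.670) = 0.691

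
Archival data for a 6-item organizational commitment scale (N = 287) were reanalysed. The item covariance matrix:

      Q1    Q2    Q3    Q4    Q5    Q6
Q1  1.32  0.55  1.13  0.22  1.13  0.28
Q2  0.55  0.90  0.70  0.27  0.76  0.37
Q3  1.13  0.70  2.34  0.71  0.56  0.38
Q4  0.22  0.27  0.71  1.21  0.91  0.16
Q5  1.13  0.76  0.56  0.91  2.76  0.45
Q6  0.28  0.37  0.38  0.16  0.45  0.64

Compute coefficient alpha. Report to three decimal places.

coefficient alpha = 0.782

Σσ²ᵢ = 1.32 + 0.90 + 2.34 + 1.21 + 2.76 + 0.64 = 9.17
Sum of the distinct covariances = 8.58
σ²_total = 9.17 + 2 × 8.58 = 26.33
α = (k/(k−1))·(1 − Σσ²ᵢ/σ²_total) = (6/5)·(1 − 9.17/26.33) = 0.782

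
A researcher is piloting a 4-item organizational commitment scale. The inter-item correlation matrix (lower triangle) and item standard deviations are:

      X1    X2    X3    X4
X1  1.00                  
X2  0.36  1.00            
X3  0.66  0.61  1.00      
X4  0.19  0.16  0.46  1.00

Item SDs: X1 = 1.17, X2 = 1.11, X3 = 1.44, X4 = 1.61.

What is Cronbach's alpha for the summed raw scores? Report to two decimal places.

Σσ²ᵢ = 1.17² + 1.11² + 1.44² + 1.61² = 7.2667
Covariances σ_ij = r_ij · s_i · s_j:
  σ(X1,X2) = 0.36 × 1.17 × 1.11 = 0.4675
  σ(X1,X3) = 0.66 × 1.17 × 1.44 = 1.1120
  σ(X1,X4) = 0.19 × 1.17 × 1.61 = 0.3579
  σ(X2,X3) = 0.61 × 1.11 × 1.44 = 0.9750
  σ(X2,X4) = 0.16 × 1.11 × 1.61 = 0.2859
  σ(X3,X4) = 0.46 × 1.44 × 1.61 = 1.0665
σ²_T = Σσ²ᵢ + 2·Σσ_ij = 7.2667 + 2 × 4.2648 = 15.7963
α = (4/3)·(1 − 7.2667/15.7963) = 0.72

Cronbach's alpha = 0.72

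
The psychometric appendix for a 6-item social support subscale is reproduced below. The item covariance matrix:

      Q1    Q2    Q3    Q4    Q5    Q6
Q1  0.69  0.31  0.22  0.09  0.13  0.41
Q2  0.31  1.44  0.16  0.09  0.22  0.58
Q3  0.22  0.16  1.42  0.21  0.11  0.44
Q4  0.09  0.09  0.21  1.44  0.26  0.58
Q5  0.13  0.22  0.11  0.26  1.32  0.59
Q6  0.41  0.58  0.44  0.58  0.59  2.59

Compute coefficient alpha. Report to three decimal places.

Σσᵢ² = 0.69 + 1.44 + 1.42 + 1.44 + 1.32 + 2.59 = 8.90
Σ_{i<j} σ_ij = 4.40
σ²_total = 8.90 + 2 × 4.40 = 17.70
α = (k/(k−1))·(1 − Σσᵢ²/σ²_total) = (6/5)·(1 − 8.90/17.70) = 0.597

coefficient alpha = 0.597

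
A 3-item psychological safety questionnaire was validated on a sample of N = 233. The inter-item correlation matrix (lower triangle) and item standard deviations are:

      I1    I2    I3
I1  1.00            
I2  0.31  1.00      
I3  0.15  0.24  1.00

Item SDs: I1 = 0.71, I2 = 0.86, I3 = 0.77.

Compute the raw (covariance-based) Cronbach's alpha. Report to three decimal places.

Σσ²ᵢ = 0.71² + 0.86² + 0.77² = 1.8366
Covariances σ_ij = r_ij · s_i · s_j:
  σ(I1,I2) = 0.31 × 0.71 × 0.86 = 0.1893
  σ(I1,I3) = 0.15 × 0.71 × 0.77 = 0.0820
  σ(I2,I3) = 0.24 × 0.86 × 0.77 = 0.1589
σ²_T = Σσ²ᵢ + 2·Σσ_ij = 1.8366 + 2 × 0.4302 = 2.6970
α = (3/2)·(1 − 1.8366/2.6970) = 0.479

α = 0.479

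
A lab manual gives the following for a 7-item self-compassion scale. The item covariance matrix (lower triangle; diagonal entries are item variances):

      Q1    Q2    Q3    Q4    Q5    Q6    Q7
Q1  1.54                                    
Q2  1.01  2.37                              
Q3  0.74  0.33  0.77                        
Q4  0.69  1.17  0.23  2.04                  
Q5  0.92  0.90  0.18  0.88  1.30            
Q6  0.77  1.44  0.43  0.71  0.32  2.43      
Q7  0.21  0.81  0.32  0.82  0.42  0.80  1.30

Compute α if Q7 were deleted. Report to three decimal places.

α = 0.807

Remaining items: Q1, Q2, Q3, Q4, Q5, Q6 (k = 6).
ΣVar(i) = 1.54 + 2.37 + 0.77 + 2.04 + 1.30 + 2.43 = 10.45
σ²_T = 10.45 + 2 × 10.72 = 31.89
α (item deleted) = (6/5)·(1 − 10.45/31.89) = 0.807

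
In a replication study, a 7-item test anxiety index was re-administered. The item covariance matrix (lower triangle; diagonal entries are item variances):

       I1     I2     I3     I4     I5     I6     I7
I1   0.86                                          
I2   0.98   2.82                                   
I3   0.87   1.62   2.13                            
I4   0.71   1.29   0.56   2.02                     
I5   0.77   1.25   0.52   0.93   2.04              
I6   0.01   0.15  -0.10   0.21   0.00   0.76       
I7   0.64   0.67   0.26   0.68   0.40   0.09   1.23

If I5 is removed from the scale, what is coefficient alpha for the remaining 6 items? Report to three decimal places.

coefficient alpha = 0.765

Remaining items: I1, I2, I3, I4, I6, I7 (k = 6).
sum of item variances = 0.86 + 2.82 + 2.13 + 2.02 + 0.76 + 1.23 = 9.82
σ²_T = 9.82 + 2 × 8.64 = 27.10
α (item deleted) = (6/5)·(1 − 9.82/27.10) = 0.765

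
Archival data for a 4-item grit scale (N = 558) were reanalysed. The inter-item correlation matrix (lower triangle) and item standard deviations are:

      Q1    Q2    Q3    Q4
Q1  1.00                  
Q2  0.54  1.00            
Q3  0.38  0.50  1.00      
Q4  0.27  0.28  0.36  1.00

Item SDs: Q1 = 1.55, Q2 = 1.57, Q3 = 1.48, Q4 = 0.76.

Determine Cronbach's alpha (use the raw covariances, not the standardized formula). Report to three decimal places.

α = 0.714

Σσ²ᵢ = 1.55² + 1.57² + 1.48² + 0.76² = 7.6354
Covariances σ_ij = r_ij · s_i · s_j:
  σ(Q1,Q2) = 0.54 × 1.55 × 1.57 = 1.3141
  σ(Q1,Q3) = 0.38 × 1.55 × 1.48 = 0.8717
  σ(Q1,Q4) = 0.27 × 1.55 × 0.76 = 0.3181
  σ(Q2,Q3) = 0.50 × 1.57 × 1.48 = 1.1618
  σ(Q2,Q4) = 0.28 × 1.57 × 0.76 = 0.3341
  σ(Q3,Q4) = 0.36 × 1.48 × 0.76 = 0.4049
σ²_T = Σσ²ᵢ + 2·Σσ_ij = 7.6354 + 2 × 4.4047 = 16.4448
α = (4/3)·(1 − 7.6354/16.4448) = 0.714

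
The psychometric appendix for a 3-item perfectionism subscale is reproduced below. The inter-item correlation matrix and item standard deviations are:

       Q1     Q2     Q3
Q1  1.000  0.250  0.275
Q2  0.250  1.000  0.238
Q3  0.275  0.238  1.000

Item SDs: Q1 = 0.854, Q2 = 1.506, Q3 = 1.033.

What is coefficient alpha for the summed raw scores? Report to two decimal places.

Σσ²ᵢ = 0.854² + 1.506² + 1.033² = 4.0644
Covariances σ_ij = r_ij · s_i · s_j:
  σ(Q1,Q2) = 0.250 × 0.854 × 1.506 = 0.3215
  σ(Q1,Q3) = 0.275 × 0.854 × 1.033 = 0.2426
  σ(Q2,Q3) = 0.238 × 1.506 × 1.033 = 0.3703
σ²_T = Σσ²ᵢ + 2·Σσ_ij = 4.0644 + 2 × 0.9344 = 5.9332
α = (3/2)·(1 − 4.0644/5.9332) = 0.47

α = 0.47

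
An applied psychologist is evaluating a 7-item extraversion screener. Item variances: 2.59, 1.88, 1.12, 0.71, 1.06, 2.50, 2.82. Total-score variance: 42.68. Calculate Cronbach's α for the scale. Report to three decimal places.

α = 0.820

Σσᵢ² = 2.59 + 1.88 + 1.12 + 0.71 + 1.06 + 2.50 + 2.82 = 12.68
α = (k/(k−1))·(1 − Σσᵢ²/σ²_total) = (7/6)·(1 − 12.68/42.68) = 0.820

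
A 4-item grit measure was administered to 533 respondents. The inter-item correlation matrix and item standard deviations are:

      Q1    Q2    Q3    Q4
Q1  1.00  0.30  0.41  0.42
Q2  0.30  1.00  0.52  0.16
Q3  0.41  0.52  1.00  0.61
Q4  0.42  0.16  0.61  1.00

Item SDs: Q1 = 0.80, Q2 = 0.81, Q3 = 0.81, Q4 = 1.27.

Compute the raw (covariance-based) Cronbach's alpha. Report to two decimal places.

α = 0.71

Σσ²ᵢ = 0.80² + 0.81² + 0.81² + 1.27² = 3.5651
Covariances σ_ij = r_ij · s_i · s_j:
  σ(Q1,Q2) = 0.30 × 0.80 × 0.81 = 0.1944
  σ(Q1,Q3) = 0.41 × 0.80 × 0.81 = 0.2657
  σ(Q1,Q4) = 0.42 × 0.80 × 1.27 = 0.4267
  σ(Q2,Q3) = 0.52 × 0.81 × 0.81 = 0.3412
  σ(Q2,Q4) = 0.16 × 0.81 × 1.27 = 0.1646
  σ(Q3,Q4) = 0.61 × 0.81 × 1.27 = 0.6275
σ²_T = Σσ²ᵢ + 2·Σσ_ij = 3.5651 + 2 × 2.0201 = 7.6053
α = (4/3)·(1 − 3.5651/7.6053) = 0.71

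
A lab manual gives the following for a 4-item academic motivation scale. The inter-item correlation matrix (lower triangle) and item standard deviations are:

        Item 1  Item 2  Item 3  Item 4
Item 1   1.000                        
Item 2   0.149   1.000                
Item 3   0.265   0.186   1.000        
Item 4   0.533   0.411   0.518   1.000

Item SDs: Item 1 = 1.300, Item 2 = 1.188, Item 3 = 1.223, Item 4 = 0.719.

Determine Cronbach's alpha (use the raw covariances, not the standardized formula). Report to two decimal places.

Cronbach's alpha = 0.62

Σσ²ᵢ = 1.300² + 1.188² + 1.223² + 0.719² = 5.1140
Covariances σ_ij = r_ij · s_i · s_j:
  σ(Item 1,Item 2) = 0.149 × 1.300 × 1.188 = 0.2301
  σ(Item 1,Item 3) = 0.265 × 1.300 × 1.223 = 0.4213
  σ(Item 1,Item 4) = 0.533 × 1.300 × 0.719 = 0.4982
  σ(Item 2,Item 3) = 0.186 × 1.188 × 1.223 = 0.2702
  σ(Item 2,Item 4) = 0.411 × 1.188 × 0.719 = 0.3511
  σ(Item 3,Item 4) = 0.518 × 1.223 × 0.719 = 0.4555
σ²_T = Σσ²ᵢ + 2·Σσ_ij = 5.1140 + 2 × 2.2264 = 9.5668
α = (4/3)·(1 − 5.1140/9.5668) = 0.62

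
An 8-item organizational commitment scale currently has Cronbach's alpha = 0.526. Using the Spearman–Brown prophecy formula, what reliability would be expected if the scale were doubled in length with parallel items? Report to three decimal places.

predicted reliability = 0.689

Length factor m = 2
α' = m·α / (1 + (m−1)·α)
   = 2 × 0.526 / (1 + (2 − 1) × 0.526)
   = 1.0520 / 1.5260 = 0.689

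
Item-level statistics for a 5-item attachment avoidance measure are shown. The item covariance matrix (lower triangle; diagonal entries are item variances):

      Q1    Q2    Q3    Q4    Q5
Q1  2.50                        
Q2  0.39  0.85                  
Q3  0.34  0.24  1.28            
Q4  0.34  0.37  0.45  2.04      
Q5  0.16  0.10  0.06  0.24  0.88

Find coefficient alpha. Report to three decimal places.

coefficient alpha = 0.520

sum of item variances = 2.50 + 0.85 + 1.28 + 2.04 + 0.88 = 7.55
Σ_{i<j} σ_ij = 2.69
total variance = 7.55 + 2 × 2.69 = 12.93
α = (k/(k−1))·(1 − sum of item variances/total variance) = (5/4)·(1 − 7.55/12.93) = 0.520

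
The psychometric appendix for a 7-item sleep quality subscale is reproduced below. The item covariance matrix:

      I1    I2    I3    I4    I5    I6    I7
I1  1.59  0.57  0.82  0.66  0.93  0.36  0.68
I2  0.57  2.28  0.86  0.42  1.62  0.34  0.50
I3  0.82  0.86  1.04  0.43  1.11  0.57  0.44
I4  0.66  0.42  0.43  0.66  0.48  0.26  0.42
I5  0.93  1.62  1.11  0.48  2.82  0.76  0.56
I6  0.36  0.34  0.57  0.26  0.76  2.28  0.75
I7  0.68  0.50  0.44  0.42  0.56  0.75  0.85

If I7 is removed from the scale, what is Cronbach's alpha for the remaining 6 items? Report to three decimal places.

α = 0.788

Remaining items: I1, I2, I3, I4, I5, I6 (k = 6).
ΣVar(i) = 1.59 + 2.28 + 1.04 + 0.66 + 2.82 + 2.28 = 10.67
Var(T) = 10.67 + 2 × 10.19 = 31.05
α (item deleted) = (6/5)·(1 − 10.67/31.05) = 0.788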